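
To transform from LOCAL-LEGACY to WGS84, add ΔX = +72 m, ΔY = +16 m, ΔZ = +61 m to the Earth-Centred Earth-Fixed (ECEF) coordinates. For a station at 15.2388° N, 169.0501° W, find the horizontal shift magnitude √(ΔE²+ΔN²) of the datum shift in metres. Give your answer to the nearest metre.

78 m

The local east axis at (φ, λ) is (−sin λ, cos λ, 0), so ΔE = −sin(-169.0501°)·72 + cos(-169.0501°)·16 = -2.03 m.
The local north axis is (−sin φ cos λ, −sin φ sin λ, cos φ), giving ΔN = 18.580 + 0.799 + 58.855 = 78.23 m.
Horizontal magnitude = √(ΔE² + ΔN²) = √((-2.03)² + 78.23²) = 78.26 m.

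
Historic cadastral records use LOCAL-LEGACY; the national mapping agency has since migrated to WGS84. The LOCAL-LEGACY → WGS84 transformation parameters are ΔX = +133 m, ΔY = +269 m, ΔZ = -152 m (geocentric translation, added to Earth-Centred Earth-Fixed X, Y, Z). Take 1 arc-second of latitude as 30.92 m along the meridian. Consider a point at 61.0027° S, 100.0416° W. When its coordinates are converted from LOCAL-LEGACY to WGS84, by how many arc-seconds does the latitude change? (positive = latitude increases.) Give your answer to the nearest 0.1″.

Δφ = -10.5″

sin φ = -0.874643, cos φ = 0.484768, sin λ = -0.984681, cos λ = -0.174363.
North component: ΔN = −sin φ cos λ·ΔX − sin φ sin λ·ΔY + cos φ·ΔZ = −(-0.874643)(-0.174363)(133) − (-0.874643)(-0.984681)(269) + (0.484768)(-152) = -325.64 m.
1° of latitude spans 3600 × 30.92 = 111312 m, so Δφ = -325.64 / 111312 × 3600 = -10.532″.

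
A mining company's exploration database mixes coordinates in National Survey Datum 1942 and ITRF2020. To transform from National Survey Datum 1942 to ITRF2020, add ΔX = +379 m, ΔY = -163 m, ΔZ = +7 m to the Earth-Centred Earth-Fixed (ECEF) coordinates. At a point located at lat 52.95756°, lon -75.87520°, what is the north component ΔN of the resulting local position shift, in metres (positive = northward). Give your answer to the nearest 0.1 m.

At φ = 52.95756°, λ = -75.87520°: sin φ = 0.798190, cos φ = 0.602406, sin λ = -0.969766, cos λ = 0.244035.
ΔN = −sin φ cos λ·ΔX − sin φ sin λ·ΔY + cos φ·ΔZ = −(0.798190)(0.244035)(379) − (0.798190)(-0.969766)(-163) + (0.602406)(7) = -195.78 m.

ΔN = -195.8 m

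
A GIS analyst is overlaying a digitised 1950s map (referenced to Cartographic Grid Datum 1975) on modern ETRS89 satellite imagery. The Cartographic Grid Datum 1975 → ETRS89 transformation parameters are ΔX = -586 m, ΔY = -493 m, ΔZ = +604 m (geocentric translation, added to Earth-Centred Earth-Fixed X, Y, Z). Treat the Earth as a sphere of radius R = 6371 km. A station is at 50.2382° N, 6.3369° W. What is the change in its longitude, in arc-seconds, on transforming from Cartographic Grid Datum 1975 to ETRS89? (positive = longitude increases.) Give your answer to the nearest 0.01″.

sin φ = 0.768710, cos φ = 0.639597, sin λ = -0.110374, cos λ = 0.993890.
East component: ΔE = −sin λ·ΔX + cos λ·ΔY = −(-0.110374)(-586) + (0.993890)(-493) = -554.67 m.
1° of latitude spans πR/180 = 111195 m; at latitude φ, 1° of longitude spans that × cos φ = 71120.0 m, so Δλ = -554.67 / 71120.0 × 3600 = -28.077″.

Δλ = -28.08″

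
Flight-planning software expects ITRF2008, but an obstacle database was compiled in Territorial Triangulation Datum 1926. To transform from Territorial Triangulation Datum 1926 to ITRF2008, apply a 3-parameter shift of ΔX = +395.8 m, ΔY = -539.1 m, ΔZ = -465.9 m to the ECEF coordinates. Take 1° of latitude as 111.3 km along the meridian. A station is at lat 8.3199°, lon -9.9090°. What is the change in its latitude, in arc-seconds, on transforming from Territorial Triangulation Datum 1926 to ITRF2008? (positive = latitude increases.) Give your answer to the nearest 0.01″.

Δφ = -17.17″

sin φ = 0.144700, cos φ = 0.989476, sin λ = -0.172084, cos λ = 0.985082.
North component: ΔN = −sin φ cos λ·ΔX − sin φ sin λ·ΔY + cos φ·ΔZ = −(0.144700)(0.985082)(395.8) − (0.144700)(-0.172084)(-539.1) + (0.989476)(-465.9) = -530.84 m.
1° of latitude spans 111300 m, so Δφ = -530.84 / 111300 × 3600 = -17.170″.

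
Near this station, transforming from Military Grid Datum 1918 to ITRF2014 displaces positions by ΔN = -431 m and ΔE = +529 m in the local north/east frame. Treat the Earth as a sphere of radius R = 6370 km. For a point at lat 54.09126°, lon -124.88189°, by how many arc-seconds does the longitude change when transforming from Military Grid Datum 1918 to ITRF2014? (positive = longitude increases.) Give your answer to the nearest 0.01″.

Δλ = 29.21″

At latitude 54.09126°, cos φ = 0.586496.
One radian of longitude at latitude φ spans R cos φ, so Δλ = ΔE / (R cos φ) = 529.0 / (6370000 × 0.586496) = 1.4160e-04 rad = 29.206″.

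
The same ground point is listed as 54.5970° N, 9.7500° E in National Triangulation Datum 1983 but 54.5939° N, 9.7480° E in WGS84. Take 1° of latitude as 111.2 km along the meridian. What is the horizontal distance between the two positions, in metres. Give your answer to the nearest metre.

Δφ = 54.5939° − 54.5970° = -0.0031°; Δλ = 9.7480° − 9.7500° = -0.0020°.
ΔN = Δφ × 111200 = -344.7 m; ΔE = Δλ × 111200 × cos(54.5970°) = -0.0020 × 111200 × 0.579324 = -128.8 m.
Distance = √(ΔE² + ΔN²) = √((-128.8)² + (-344.7)²) = 368.0 m.

368 m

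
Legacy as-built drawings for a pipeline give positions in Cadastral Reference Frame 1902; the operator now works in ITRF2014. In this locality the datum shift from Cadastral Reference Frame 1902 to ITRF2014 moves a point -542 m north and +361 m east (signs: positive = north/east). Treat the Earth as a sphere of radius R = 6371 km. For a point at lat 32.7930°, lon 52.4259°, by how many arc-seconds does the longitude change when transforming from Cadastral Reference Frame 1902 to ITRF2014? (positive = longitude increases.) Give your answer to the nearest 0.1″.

Δλ = 13.9″

At latitude 32.7930°, cos φ = 0.840633.
One radian of longitude at latitude φ spans R cos φ, so Δλ = ΔE / (R cos φ) = 361.0 / (6371000 × 0.840633) = 6.7405e-05 rad = 13.903″.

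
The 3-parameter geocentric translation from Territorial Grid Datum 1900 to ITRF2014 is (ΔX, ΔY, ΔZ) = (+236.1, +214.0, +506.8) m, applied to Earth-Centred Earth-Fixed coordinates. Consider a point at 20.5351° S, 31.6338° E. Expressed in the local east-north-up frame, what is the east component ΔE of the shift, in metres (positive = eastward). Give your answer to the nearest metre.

ΔE = 58 m

The local east axis at (φ, λ) is (−sin λ, cos λ, 0), so ΔE = −sin(31.6338°)·236.1 + cos(31.6338°)·214.0 = 58.37 m.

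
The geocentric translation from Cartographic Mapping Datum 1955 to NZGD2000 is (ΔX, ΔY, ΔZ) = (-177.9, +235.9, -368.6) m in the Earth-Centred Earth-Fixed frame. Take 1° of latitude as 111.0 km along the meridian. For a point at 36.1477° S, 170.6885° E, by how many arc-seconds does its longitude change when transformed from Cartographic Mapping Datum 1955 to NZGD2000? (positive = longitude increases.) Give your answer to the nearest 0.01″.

sin φ = -0.589869, cos φ = 0.807499, sin λ = 0.161802, cos λ = -0.986823.
East component: ΔE = −sin λ·ΔX + cos λ·ΔY = −(0.161802)(-177.9) + (-0.986823)(235.9) = -204.01 m.
1° of latitude spans 111000 m; at latitude φ, 1° of longitude spans that × cos φ = 89632.4 m, so Δλ = -204.01 / 89632.4 × 3600 = -8.194″.

Δλ = -8.19″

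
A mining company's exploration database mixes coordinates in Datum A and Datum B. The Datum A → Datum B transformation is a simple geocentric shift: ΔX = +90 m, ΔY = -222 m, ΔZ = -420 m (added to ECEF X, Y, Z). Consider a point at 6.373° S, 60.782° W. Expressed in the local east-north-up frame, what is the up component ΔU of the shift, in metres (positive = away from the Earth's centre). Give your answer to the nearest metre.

ΔU = 283 m

The local up (radial) axis is (cos φ cos λ, cos φ sin λ, sin φ), giving ΔU = 43.661 + 192.557 + 46.620 = 282.84 m.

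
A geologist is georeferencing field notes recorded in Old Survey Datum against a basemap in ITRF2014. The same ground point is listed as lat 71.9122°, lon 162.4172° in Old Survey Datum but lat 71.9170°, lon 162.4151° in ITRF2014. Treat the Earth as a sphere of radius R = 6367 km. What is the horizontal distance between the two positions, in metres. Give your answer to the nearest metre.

538 m

Δφ = 71.9170° − 71.9122° = +0.0048°; Δλ = 162.4151° − 162.4172° = -0.0021°.
1° along a meridian = πR/180 = 111125 m.
ΔN = Δφ × 111125 = 533.4 m; ΔE = Δλ × 111125 × cos(71.9122°) = -0.0021 × 111125 × 0.310474 = -72.5 m.
Distance = √(ΔE² + ΔN²) = √((-72.5)² + 533.4²) = 538.3 m.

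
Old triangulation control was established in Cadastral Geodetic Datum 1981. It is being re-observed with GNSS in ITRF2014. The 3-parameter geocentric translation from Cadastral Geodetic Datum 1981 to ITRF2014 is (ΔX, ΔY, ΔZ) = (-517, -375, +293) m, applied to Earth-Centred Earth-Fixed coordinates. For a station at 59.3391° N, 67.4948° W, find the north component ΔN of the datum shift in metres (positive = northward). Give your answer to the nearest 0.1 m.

ΔN = 21.6 m

The local north axis is (−sin φ cos λ, −sin φ sin λ, cos φ), giving ΔN = 170.226 − 298.009 + 149.417 = 21.63 m.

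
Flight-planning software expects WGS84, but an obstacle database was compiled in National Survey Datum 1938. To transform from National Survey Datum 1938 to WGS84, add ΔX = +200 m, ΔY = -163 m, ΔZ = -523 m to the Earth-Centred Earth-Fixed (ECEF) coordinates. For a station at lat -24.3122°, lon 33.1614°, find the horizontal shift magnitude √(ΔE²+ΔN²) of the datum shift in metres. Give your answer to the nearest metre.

508 m

The local east axis at (φ, λ) is (−sin λ, cos λ, 0), so ΔE = −sin(33.1614°)·200 + cos(33.1614°)·(-163) = -245.85 m.
The local north axis is (−sin φ cos λ, −sin φ sin λ, cos φ), giving ΔN = 68.931 − 36.708 − 476.618 = -444.40 m.
Horizontal magnitude = √(ΔE² + ΔN²) = √((-245.85)² + (-444.40)²) = 507.87 m.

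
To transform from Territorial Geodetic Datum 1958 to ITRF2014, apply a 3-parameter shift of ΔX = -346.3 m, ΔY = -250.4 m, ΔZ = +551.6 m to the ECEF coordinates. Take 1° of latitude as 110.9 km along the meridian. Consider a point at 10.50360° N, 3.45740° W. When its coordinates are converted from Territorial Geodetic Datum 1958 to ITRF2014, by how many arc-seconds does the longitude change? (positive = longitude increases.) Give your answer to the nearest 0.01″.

sin φ = 0.182297, cos φ = 0.983243, sin λ = -0.060306, cos λ = 0.998180.
East component: ΔE = −sin λ·ΔX + cos λ·ΔY = −(-0.060306)(-346.3) + (0.998180)(-250.4) = -270.83 m.
1° of latitude spans 110900 m; at latitude φ, 1° of longitude spans that × cos φ = 109041.7 m, so Δλ = -270.83 / 109041.7 × 3600 = -8.941″.

Δλ = -8.94″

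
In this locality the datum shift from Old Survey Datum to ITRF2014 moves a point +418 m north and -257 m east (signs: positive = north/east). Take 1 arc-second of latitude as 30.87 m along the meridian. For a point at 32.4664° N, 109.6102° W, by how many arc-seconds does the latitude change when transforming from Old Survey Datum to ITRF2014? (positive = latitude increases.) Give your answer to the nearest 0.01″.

1″ of latitude = 30.87 m, so Δφ = 418.0 / 30.87 = 13.541″.

Δφ = 13.54″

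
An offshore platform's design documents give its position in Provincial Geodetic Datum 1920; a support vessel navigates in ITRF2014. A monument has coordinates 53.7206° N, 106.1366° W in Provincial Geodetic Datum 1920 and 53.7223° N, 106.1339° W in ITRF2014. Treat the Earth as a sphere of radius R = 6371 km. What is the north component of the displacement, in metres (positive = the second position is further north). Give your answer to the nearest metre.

ΔN = 189 m

Δφ = 53.7223° − 53.7206° = +0.0017°; Δλ = -106.1339° − -106.1366° = +0.0027°.
1° along a meridian = πR/180 = 111195 m.
ΔN = Δφ × 111195 = 189.0 m; ΔE = Δλ × 111195 × cos(53.7206°) = +0.0027 × 111195 × 0.591723 = 177.7 m.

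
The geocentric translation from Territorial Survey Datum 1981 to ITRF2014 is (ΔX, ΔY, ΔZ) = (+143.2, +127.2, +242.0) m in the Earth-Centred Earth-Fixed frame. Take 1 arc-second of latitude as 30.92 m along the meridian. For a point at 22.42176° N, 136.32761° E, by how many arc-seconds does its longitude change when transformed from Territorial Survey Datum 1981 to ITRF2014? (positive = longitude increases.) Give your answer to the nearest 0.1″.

sin φ = 0.381421, cos φ = 0.924401, sin λ = 0.690534, cos λ = -0.723300.
East component: ΔE = −sin λ·ΔX + cos λ·ΔY = −(0.690534)(143.2) + (-0.723300)(127.2) = -190.89 m.
1° of latitude spans 3600 × 30.92 = 111312 m; at latitude φ, 1° of longitude spans that × cos φ = 102897.0 m, so Δλ = -190.89 / 102897.0 × 3600 = -6.679″.

Δλ = -6.7″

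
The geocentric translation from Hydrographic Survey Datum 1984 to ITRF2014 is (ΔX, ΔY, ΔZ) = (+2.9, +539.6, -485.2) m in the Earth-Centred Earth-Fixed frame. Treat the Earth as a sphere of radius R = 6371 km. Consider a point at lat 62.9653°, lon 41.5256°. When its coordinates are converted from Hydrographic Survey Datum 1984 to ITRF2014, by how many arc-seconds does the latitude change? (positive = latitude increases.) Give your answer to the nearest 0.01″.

Δφ = -17.52″

sin φ = 0.890731, cos φ = 0.454530, sin λ = 0.662955, cos λ = 0.748660.
North component: ΔN = −sin φ cos λ·ΔX − sin φ sin λ·ΔY + cos φ·ΔZ = −(0.890731)(0.748660)(2.9) − (0.890731)(0.662955)(539.6) + (0.454530)(-485.2) = -541.11 m.
1° of latitude spans πR/180 = 111195 m, so Δφ = -541.11 / 111195 × 3600 = -17.519″.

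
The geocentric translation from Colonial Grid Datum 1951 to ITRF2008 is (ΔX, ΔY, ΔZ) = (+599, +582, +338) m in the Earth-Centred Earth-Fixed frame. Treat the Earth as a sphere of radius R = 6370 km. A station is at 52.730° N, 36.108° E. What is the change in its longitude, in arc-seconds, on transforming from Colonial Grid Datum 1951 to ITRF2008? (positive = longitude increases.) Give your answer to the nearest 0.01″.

sin φ = 0.795791, cos φ = 0.605572, sin λ = 0.589309, cos λ = 0.807908.
East component: ΔE = −sin λ·ΔX + cos λ·ΔY = −(0.589309)(599) + (0.807908)(582) = 117.21 m.
1° of latitude spans πR/180 = 111177 m; at latitude φ, 1° of longitude spans that × cos φ = 67325.9 m, so Δλ = 117.21 / 67325.9 × 3600 = 6.267″.

Δλ = 6.27″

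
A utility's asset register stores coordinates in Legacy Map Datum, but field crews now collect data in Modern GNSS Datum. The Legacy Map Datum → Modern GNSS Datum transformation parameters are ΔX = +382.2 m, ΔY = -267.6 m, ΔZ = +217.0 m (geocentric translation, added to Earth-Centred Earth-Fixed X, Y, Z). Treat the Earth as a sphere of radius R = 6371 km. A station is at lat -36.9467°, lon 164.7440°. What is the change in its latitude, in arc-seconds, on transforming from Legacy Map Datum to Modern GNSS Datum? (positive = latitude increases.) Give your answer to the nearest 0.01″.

sin φ = -0.601072, cos φ = 0.799195, sin λ = 0.263132, cos λ = -0.964760.
North component: ΔN = −sin φ cos λ·ΔX − sin φ sin λ·ΔY + cos φ·ΔZ = −(-0.601072)(-0.964760)(382.2) − (-0.601072)(0.263132)(-267.6) + (0.799195)(217.0) = -90.53 m.
1° of latitude spans πR/180 = 111195 m, so Δφ = -90.53 / 111195 × 3600 = -2.931″.

Δφ = -2.93″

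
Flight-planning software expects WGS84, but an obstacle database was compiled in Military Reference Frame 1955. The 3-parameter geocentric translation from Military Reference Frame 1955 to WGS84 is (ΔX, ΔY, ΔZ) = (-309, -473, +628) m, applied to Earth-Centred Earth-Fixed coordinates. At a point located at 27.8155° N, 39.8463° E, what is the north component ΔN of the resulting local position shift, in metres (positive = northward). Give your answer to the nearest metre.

The local north axis is (−sin φ cos λ, −sin φ sin λ, cos φ), giving ΔN = 110.702 + 141.418 + 555.438 = 807.56 m.

ΔN = 808 m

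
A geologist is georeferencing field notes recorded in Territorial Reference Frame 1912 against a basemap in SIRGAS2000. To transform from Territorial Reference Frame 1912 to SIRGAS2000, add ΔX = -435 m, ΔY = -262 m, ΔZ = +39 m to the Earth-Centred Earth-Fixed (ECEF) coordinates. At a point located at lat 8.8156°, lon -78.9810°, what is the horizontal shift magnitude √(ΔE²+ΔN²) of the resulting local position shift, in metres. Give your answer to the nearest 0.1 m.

At φ = 8.8156°, λ = -78.9810°: sin φ = 0.153255, cos φ = 0.988187, sin λ = -0.981564, cos λ = 0.191135.
ΔE = −sin λ·ΔX + cos λ·ΔY = −(-0.981564)·(-435) + (0.191135)·(-262) = -477.06 m.
ΔN = −sin φ cos λ·ΔX − sin φ sin λ·ΔY + cos φ·ΔZ = −(0.153255)(0.191135)(-435) − (0.153255)(-0.981564)(-262) + (0.988187)(39) = 11.87 m.
Horizontal magnitude = √(ΔE² + ΔN²) = √((-477.06)² + 11.87²) = 477.21 m.

477.2 m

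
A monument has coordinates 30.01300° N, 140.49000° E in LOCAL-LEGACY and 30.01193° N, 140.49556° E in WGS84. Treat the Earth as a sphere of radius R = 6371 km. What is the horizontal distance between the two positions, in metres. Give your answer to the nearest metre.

548 m

Δφ = 30.01193° − 30.01300° = -0.00107°; Δλ = 140.49556° − 140.49000° = +0.00556°.
1° along a meridian = πR/180 = 111195 m.
ΔN = Δφ × 111195 = -119.0 m; ΔE = Δλ × 111195 × cos(30.01300°) = +0.00556 × 111195 × 0.865912 = 535.3 m.
Distance = √(ΔE² + ΔN²) = √(535.3² + (-119.0)²) = 548.4 m.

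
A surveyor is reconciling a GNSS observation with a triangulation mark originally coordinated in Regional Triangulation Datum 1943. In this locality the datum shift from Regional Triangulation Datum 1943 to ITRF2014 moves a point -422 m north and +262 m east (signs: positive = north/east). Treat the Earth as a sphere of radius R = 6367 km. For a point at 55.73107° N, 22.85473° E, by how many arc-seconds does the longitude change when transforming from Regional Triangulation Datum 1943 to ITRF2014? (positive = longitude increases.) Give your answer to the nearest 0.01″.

Δλ = 15.07″

At latitude 55.73107°, cos φ = 0.563078.
One radian of longitude at latitude φ spans R cos φ, so Δλ = ΔE / (R cos φ) = 262.0 / (6367000 × 0.563078) = 7.3080e-05 rad = 15.074″.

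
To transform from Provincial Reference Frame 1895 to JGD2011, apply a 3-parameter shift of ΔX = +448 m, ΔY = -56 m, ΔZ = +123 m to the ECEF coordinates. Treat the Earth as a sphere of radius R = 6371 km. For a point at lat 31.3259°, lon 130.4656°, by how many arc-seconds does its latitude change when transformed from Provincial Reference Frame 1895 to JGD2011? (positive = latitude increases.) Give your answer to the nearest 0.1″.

sin φ = 0.519905, cos φ = 0.854224, sin λ = 0.760796, cos λ = -0.648991.
North component: ΔN = −sin φ cos λ·ΔX − sin φ sin λ·ΔY + cos φ·ΔZ = −(0.519905)(-0.648991)(448) − (0.519905)(0.760796)(-56) + (0.854224)(123) = 278.38 m.
1° of latitude spans πR/180 = 111195 m, so Δφ = 278.38 / 111195 × 3600 = 9.013″.

Δφ = 9.0″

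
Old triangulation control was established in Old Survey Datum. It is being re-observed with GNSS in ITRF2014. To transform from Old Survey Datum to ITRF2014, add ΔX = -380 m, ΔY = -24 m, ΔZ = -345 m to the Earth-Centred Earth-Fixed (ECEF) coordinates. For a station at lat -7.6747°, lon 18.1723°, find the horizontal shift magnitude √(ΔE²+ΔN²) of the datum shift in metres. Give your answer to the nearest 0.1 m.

At φ = -7.6747°, λ = 18.1723°: sin φ = -0.133549, cos φ = 0.991042, sin λ = 0.311876, cos λ = 0.950123.
ΔE = −sin λ·ΔX + cos λ·ΔY = −(0.311876)·(-380) + (0.950123)·(-24) = 95.71 m.
ΔN = −sin φ cos λ·ΔX − sin φ sin λ·ΔY + cos φ·ΔZ = −(-0.133549)(0.950123)(-380) − (-0.133549)(0.311876)(-24) + (0.991042)(-345) = -391.13 m.
Horizontal magnitude = √(ΔE² + ΔN²) = √(95.71² + (-391.13)²) = 402.67 m.

402.7 m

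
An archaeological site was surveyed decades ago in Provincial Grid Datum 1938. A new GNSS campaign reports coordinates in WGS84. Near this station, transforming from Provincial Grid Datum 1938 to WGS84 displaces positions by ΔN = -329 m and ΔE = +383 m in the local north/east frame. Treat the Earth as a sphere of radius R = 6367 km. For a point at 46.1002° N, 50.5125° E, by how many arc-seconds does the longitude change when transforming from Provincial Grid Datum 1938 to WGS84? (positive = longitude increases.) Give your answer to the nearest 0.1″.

Δλ = 17.9″

At latitude 46.1002°, cos φ = 0.693399.
One radian of longitude at latitude φ spans R cos φ, so Δλ = ΔE / (R cos φ) = 383.0 / (6367000 × 0.693399) = 8.6752e-05 rad = 17.894″.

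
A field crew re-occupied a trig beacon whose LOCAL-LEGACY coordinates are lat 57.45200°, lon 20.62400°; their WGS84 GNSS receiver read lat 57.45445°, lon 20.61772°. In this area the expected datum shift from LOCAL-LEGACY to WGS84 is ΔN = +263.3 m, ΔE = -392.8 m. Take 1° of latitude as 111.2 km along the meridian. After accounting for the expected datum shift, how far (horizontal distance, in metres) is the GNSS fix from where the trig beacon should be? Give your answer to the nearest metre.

19 m

Observed coordinate differences: Δφ = +0.00245°, Δλ = -0.00628°.
Converting to metres (1° lat = 111200 m, cos φ = 0.538006): observed ΔN = 272.4 m, observed ΔE = -375.7 m.
Subtracting the expected shift leaves a residual of 272.4 − (263.3) = 9.1 m north and -375.7 − (-392.8) = 17.1 m east.
Residual distance = √(9.1² + 17.1²) = 19.4 m.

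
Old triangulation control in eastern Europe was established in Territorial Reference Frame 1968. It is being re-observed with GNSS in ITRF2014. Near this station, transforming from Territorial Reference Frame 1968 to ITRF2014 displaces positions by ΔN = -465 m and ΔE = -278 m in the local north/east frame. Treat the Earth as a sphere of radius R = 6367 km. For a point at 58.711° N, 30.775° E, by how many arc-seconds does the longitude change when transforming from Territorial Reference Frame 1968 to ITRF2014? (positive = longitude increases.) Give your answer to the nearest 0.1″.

Δλ = -17.3″

At latitude 58.711°, cos φ = 0.519355.
One radian of longitude at latitude φ spans R cos φ, so Δλ = ΔE / (R cos φ) = -278.0 / (6367000 × 0.519355) = -8.4071e-05 rad = -17.341″.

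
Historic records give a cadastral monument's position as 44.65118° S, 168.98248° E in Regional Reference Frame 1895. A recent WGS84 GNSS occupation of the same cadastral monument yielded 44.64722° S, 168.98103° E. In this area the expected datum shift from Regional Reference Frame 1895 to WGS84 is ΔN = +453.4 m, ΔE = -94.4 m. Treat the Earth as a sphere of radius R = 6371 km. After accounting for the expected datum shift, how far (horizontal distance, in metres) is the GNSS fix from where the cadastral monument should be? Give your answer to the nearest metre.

Observed coordinate differences: Δφ = +0.00396°, Δλ = -0.00145°.
Converting to metres (1° lat = 111195 m, cos φ = 0.711399): observed ΔN = 440.3 m, observed ΔE = -114.7 m.
Subtracting the expected shift leaves a residual of 440.3 − (453.4) = -13.1 m north and -114.7 − (-94.4) = -20.3 m east.
Residual distance = √((-13.1)² + (-20.3)²) = 24.1 m.

24 m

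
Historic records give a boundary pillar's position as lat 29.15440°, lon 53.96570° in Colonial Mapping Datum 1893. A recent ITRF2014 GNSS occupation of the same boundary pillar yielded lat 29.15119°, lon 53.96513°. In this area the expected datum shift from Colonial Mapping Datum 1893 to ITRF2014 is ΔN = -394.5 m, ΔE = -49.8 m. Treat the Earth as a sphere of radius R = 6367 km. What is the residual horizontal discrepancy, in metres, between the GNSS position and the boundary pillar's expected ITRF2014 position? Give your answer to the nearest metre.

38 m

Observed coordinate differences: Δφ = -0.00321°, Δλ = -0.00057°.
Converting to metres (1° lat = 111125 m, cos φ = 0.873310): observed ΔN = -356.7 m, observed ΔE = -55.3 m.
Subtracting the expected shift leaves a residual of -356.7 − (-394.5) = 37.8 m north and -55.3 − (-49.8) = -5.5 m east.
Residual distance = √(37.8² + (-5.5)²) = 38.2 m.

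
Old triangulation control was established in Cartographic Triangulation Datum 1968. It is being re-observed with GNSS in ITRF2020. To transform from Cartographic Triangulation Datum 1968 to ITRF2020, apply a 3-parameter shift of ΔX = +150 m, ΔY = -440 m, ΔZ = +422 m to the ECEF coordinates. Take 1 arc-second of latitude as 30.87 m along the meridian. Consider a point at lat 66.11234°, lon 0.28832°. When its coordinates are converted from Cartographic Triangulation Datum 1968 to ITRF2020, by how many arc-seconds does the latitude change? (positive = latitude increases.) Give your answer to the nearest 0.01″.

sin φ = 0.914341, cos φ = 0.404945, sin λ = 0.005032, cos λ = 0.999987.
North component: ΔN = −sin φ cos λ·ΔX − sin φ sin λ·ΔY + cos φ·ΔZ = −(0.914341)(0.999987)(150) − (0.914341)(0.005032)(-440) + (0.404945)(422) = 35.76 m.
1° of latitude spans 3600 × 30.87 = 111132 m, so Δφ = 35.76 / 111132 × 3600 = 1.158″.

Δφ = 1.16″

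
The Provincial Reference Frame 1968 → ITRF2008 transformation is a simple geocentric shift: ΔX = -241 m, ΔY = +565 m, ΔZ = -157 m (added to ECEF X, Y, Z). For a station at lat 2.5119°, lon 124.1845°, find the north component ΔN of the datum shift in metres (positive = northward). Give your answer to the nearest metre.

ΔN = -183 m

The local north axis is (−sin φ cos λ, −sin φ sin λ, cos φ), giving ΔN = -5.935 − 20.484 − 156.849 = -183.27 m.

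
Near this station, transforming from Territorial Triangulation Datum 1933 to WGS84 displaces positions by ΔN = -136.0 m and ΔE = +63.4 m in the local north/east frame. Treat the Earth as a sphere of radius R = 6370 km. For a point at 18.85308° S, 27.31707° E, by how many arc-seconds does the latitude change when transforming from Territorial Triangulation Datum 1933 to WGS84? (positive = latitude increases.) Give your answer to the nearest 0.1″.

Δφ = -4.4″

On a sphere of radius R, 1 rad of latitude = R, so Δφ = ΔN / R = -136.0 / 6370000 = -2.1350e-05 rad = -4.404″.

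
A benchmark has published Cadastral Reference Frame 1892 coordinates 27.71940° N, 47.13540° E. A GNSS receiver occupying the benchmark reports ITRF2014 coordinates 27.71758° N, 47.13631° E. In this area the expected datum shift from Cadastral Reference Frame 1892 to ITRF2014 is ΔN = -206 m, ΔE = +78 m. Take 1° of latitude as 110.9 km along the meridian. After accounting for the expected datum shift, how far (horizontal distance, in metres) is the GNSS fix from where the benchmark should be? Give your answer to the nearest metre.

Observed coordinate differences: Δφ = -0.00182°, Δλ = +0.00091°.
Converting to metres (1° lat = 110900 m, cos φ = 0.885236): observed ΔN = -201.8 m, observed ΔE = 89.3 m.
Subtracting the expected shift leaves a residual of -201.8 − (-206) = 4.2 m north and 89.3 − (78) = 11.3 m east.
Residual distance = √(4.2² + 11.3²) = 12.1 m.

12 m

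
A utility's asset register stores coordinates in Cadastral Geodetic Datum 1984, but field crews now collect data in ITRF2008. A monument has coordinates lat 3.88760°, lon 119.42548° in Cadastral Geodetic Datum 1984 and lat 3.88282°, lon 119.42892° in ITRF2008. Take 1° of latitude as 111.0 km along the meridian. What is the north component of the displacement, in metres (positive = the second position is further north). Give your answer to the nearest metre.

ΔN = -531 m

Δφ = 3.88282° − 3.88760° = -0.00478°; Δλ = 119.42892° − 119.42548° = +0.00344°.
ΔN = Δφ × 111000 = -530.6 m; ΔE = Δλ × 111000 × cos(3.88760°) = +0.00344 × 111000 × 0.997699 = 381.0 m.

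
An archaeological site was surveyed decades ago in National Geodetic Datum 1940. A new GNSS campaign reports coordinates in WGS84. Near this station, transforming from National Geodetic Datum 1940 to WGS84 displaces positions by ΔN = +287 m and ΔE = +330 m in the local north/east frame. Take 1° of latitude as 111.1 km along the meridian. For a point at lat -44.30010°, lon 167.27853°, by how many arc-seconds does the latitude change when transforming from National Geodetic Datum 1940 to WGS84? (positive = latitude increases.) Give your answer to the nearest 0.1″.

1° of latitude = 111.1 km, so Δφ = 287.0 / 111100 = 0.0025833° = 9.300″.

Δφ = 9.3″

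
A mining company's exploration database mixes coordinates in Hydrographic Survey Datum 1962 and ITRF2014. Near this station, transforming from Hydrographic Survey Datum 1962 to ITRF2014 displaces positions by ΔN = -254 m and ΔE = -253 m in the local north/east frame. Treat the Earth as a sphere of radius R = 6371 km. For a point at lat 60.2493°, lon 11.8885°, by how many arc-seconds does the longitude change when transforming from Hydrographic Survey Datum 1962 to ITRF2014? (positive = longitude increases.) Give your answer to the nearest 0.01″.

At latitude 60.2493°, cos φ = 0.496227.
One radian of longitude at latitude φ spans R cos φ, so Δλ = ΔE / (R cos φ) = -253.0 / (6371000 × 0.496227) = -8.0026e-05 rad = -16.507″.

Δλ = -16.51″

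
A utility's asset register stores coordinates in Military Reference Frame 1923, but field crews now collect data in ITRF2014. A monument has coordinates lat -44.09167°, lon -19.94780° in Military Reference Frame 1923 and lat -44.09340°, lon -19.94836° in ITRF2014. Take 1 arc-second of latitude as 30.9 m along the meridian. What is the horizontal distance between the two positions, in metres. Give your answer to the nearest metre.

Δφ = -44.09340° − -44.09167° = -0.00173°; Δλ = -19.94836° − -19.94780° = -0.00056°.
1° of latitude = 3600 × 30.90 = 111240 m.
ΔN = Δφ × 111240 = -192.4 m; ΔE = Δλ × 111240 × cos(-44.09167°) = -0.00056 × 111240 × 0.718227 = -44.7 m.
Distance = √(ΔE² + ΔN²) = √((-44.7)² + (-192.4)²) = 197.6 m.

198 m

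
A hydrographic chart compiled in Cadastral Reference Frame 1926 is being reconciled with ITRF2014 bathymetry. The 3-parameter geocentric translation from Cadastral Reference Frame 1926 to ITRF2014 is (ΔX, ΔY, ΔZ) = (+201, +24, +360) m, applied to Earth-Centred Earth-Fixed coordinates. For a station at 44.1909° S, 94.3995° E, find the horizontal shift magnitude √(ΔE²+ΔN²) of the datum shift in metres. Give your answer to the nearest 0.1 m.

At φ = -44.1909°, λ = 94.3995°: sin φ = -0.697051, cos φ = 0.717021, sin λ = 0.997053, cos λ = -0.076710.
ΔE = −sin λ·ΔX + cos λ·ΔY = −(0.997053)·(201) + (-0.076710)·(24) = -202.25 m.
ΔN = −sin φ cos λ·ΔX − sin φ sin λ·ΔY + cos φ·ΔZ = −(-0.697051)(-0.076710)(201) − (-0.697051)(0.997053)(24) + (0.717021)(360) = 264.06 m.
Horizontal magnitude = √(ΔE² + ΔN²) = √((-202.25)² + 264.06²) = 332.61 m.

332.6 m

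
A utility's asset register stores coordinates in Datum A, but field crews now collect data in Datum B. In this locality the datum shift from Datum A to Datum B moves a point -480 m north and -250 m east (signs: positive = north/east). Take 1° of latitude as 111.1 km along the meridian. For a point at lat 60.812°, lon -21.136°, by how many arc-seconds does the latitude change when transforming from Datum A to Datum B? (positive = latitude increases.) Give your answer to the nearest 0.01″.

Δφ = -15.55″

1° of latitude = 111.1 km, so Δφ = -480.0 / 111100 = -0.0043204° = -15.554″.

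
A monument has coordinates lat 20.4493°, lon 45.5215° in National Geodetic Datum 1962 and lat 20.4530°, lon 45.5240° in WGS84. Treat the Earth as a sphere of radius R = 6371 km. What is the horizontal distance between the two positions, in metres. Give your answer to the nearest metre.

Δφ = 20.4530° − 20.4493° = +0.0037°; Δλ = 45.5240° − 45.5215° = +0.0025°.
1° along a meridian = πR/180 = 111195 m.
ΔN = Δφ × 111195 = 411.4 m; ΔE = Δλ × 111195 × cos(20.4493°) = +0.0025 × 111195 × 0.936982 = 260.5 m.
Distance = √(ΔE² + ΔN²) = √(260.5² + 411.4²) = 486.9 m.

487 m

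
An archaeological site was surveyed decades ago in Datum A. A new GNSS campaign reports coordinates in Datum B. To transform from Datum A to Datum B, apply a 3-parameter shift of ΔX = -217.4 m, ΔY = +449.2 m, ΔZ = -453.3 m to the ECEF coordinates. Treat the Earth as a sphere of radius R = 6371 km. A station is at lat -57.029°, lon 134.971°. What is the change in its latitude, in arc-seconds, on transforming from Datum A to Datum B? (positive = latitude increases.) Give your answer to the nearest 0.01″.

Δφ = 4.82″

sin φ = -0.838946, cos φ = 0.544214, sin λ = 0.707465, cos λ = -0.706749.
North component: ΔN = −sin φ cos λ·ΔX − sin φ sin λ·ΔY + cos φ·ΔZ = −(-0.838946)(-0.706749)(-217.4) − (-0.838946)(0.707465)(449.2) + (0.544214)(-453.3) = 148.82 m.
1° of latitude spans πR/180 = 111195 m, so Δφ = 148.82 / 111195 × 3600 = 4.818″.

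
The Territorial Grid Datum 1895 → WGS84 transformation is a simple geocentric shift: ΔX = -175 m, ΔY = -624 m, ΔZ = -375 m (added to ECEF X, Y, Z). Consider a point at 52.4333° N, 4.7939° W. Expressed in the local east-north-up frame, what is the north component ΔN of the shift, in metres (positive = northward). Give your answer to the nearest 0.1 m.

The local north axis is (−sin φ cos λ, −sin φ sin λ, cos φ), giving ΔN = 138.227 − 41.335 − 228.632 = -131.74 m.

ΔN = -131.7 m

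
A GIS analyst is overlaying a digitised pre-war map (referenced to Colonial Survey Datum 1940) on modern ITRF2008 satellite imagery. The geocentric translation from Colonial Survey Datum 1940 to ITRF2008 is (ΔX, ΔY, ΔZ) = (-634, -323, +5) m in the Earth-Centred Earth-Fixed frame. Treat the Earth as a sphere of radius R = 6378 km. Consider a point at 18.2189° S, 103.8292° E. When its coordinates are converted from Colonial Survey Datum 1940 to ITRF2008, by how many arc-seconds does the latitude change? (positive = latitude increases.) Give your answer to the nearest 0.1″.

sin φ = -0.312648, cos φ = 0.949869, sin λ = 0.971013, cos λ = -0.239028.
North component: ΔN = −sin φ cos λ·ΔX − sin φ sin λ·ΔY + cos φ·ΔZ = −(-0.312648)(-0.239028)(-634) − (-0.312648)(0.971013)(-323) + (0.949869)(5) = -45.93 m.
1° of latitude spans πR/180 = 111317 m, so Δφ = -45.93 / 111317 × 3600 = -1.485″.

Δφ = -1.5″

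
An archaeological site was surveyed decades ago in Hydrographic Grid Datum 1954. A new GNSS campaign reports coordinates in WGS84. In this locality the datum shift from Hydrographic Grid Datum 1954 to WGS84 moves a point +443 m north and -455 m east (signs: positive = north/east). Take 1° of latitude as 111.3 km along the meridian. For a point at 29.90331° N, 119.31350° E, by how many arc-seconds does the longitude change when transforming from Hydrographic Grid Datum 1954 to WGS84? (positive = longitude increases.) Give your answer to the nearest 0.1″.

At latitude 29.90331°, cos φ = 0.866868.
1° of longitude at this latitude = 111.3 × cos φ = 96.48 km, so Δλ = -455.0 / 96482.4 = -0.0047159° = -16.977″.

Δλ = -17.0″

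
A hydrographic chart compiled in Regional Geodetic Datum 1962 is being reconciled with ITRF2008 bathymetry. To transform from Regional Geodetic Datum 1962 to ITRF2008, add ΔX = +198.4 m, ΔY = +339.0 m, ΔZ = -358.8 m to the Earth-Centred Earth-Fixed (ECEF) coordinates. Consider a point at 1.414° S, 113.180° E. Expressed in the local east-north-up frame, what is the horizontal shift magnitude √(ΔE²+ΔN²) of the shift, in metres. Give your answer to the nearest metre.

At φ = -1.414°, λ = 113.180°: sin φ = -0.024676, cos φ = 0.999695, sin λ = 0.919273, cos λ = -0.393621.
ΔE = −sin λ·ΔX + cos λ·ΔY = −(0.919273)·(198.4) + (-0.393621)·(339.0) = -315.82 m.
ΔN = −sin φ cos λ·ΔX − sin φ sin λ·ΔY + cos φ·ΔZ = −(-0.024676)(-0.393621)(198.4) − (-0.024676)(0.919273)(339.0) + (0.999695)(-358.8) = -352.93 m.
Horizontal magnitude = √(ΔE² + ΔN²) = √((-315.82)² + (-352.93)²) = 473.60 m.

474 m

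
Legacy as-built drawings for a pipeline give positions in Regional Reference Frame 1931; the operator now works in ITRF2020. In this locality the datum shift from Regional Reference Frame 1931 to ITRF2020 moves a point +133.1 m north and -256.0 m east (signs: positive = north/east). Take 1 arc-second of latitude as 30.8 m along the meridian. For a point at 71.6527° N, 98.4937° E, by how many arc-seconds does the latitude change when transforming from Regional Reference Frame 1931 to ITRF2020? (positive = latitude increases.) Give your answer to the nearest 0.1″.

Δφ = 4.3″

1″ of latitude = 30.80 m, so Δφ = 133.1 / 30.80 = 4.321″.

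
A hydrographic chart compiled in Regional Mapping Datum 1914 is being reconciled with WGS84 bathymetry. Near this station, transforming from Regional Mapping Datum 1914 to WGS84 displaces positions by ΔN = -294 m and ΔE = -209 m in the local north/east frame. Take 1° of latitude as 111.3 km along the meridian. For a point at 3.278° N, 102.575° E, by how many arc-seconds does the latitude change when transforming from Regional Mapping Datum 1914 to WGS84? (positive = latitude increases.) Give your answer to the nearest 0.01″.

1° of latitude = 111.3 km, so Δφ = -294.0 / 111300 = -0.0026415° = -9.509″.

Δφ = -9.51″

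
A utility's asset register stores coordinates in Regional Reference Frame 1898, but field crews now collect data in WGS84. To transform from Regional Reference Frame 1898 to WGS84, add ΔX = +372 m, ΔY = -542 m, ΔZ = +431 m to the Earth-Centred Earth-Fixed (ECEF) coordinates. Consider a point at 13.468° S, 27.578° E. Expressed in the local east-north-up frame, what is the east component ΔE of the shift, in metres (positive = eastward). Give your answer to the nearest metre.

At φ = -13.468°, λ = 27.578°: sin φ = -0.232902, cos φ = 0.972500, sin λ = 0.462956, cos λ = 0.886381.
ΔE = −sin λ·ΔX + cos λ·ΔY = −(0.462956)·(372) + (0.886381)·(-542) = -652.64 m.

ΔE = -653 m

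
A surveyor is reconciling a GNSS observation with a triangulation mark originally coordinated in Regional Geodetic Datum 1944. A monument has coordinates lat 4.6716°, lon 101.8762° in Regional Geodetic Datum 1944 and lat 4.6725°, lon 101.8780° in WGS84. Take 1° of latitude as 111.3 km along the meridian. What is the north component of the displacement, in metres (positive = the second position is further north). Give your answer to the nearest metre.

Δφ = 4.6725° − 4.6716° = +0.0009°; Δλ = 101.8780° − 101.8762° = +0.0018°.
ΔN = Δφ × 111300 = 100.2 m; ΔE = Δλ × 111300 × cos(4.6716°) = +0.0018 × 111300 × 0.996678 = 199.7 m.

ΔN = 100 m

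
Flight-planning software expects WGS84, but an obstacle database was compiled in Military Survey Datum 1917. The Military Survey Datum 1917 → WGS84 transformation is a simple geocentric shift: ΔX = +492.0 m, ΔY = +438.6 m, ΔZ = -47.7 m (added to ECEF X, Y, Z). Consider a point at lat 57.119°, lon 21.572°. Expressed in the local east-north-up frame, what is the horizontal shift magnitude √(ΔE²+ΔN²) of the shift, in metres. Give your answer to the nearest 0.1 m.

The local east axis at (φ, λ) is (−sin λ, cos λ, 0), so ΔE = −sin(21.572°)·492.0 + cos(21.572°)·438.6 = 226.99 m.
The local north axis is (−sin φ cos λ, −sin φ sin λ, cos φ), giving ΔN = -384.241 − 135.426 − 25.896 = -545.56 m.
Horizontal magnitude = √(ΔE² + ΔN²) = √(226.99² + (-545.56)²) = 590.90 m.

590.9 m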